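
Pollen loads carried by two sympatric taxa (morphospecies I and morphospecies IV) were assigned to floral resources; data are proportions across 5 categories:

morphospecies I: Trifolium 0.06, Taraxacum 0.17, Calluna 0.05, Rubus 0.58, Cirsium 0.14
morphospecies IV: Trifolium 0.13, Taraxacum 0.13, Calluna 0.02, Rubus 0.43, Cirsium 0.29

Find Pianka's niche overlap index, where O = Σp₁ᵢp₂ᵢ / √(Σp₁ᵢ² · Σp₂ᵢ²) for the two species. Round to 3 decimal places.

0.932

Σ p₁ᵢp₂ᵢ = 0.0078 + 0.0221 + 0.0010 + 0.2494 + 0.0406 = 0.3209
Σp_1ᵢ² = 0.06² + 0.17² + 0.05² + 0.58² + 0.14² = 0.0036 + 0.0289 + 0.0025 + 0.3364 + 0.0196 = 0.3910
Σp_2ᵢ² = 0.13² + 0.13² + 0.02² + 0.43² + 0.29² = 0.0169 + 0.0169 + 0.0004 + 0.1849 + 0.0841 = 0.3032
O = 0.3209 / √(0.3910 × 0.3032) = 0.3209 / 0.344313 = 0.93200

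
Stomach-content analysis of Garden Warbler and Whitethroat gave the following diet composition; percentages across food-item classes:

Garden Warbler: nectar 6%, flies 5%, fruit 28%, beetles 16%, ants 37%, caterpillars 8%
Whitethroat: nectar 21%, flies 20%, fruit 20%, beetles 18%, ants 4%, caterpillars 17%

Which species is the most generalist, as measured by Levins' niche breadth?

Convert percentages to proportions (divide by 100).
Σp_Warbᵢ² = 0.06² + 0.05² + 0.28² + 0.16² + 0.37² + 0.08² = 0.0036 + 0.0025 + 0.0784 + 0.0256 + 0.1369 + 0.0064 = 0.2534
B_Warb = 1 / 0.2534 = 3.9463
Σp_Whitᵢ² = 0.21² + 0.20² + 0.20² + 0.18² + 0.04² + 0.17² = 0.0441 + 0.0400 + 0.0400 + 0.0324 + 0.0016 + 0.0289 = 0.1870
B_Whit = 1 / 0.1870 = 5.3476
Highest B → broadest niche (most generalist): Whitethroat (B = 5.35).

Whitethroat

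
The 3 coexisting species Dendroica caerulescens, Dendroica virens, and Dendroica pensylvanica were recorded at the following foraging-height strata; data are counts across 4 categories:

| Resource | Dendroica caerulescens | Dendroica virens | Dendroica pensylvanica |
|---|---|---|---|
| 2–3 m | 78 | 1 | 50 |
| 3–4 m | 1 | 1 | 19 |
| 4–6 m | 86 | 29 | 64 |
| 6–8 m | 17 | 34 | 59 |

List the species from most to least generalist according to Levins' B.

Dendroica pensylvanica > Dendroica caerulescens > Dendroica virens

Proportions for Dendroica caerulescens (n=182): 78/182=0.4286, 1/182=0.0055, 86/182=0.4725, 17/182=0.0934
Proportions for Dendroica virens (n=65): 1/65=0.0154, 1/65=0.0154, 29/65=0.4462, 34/65=0.5231
Proportions for Dendroica pensylvanica (n=192): 50/192=0.2604, 19/192=0.0990, 64/192=0.3333, 59/192=0.3073
Σp_caerᵢ² = 0.4286² + 0.0055² + 0.4725² + 0.0934² = 0.183698 + 0.000030 + 0.223256 + 0.008724 = 0.415708
B_caer = 1 / 0.415708 = 2.4055
Σp_vireᵢ² = 0.0154² + 0.0154² + 0.4462² + 0.5231² = 0.000237 + 0.000237 + 0.199094 + 0.273634 = 0.473202
B_vire = 1 / 0.473202 = 2.1133
Σp_pensᵢ² = 0.2604² + 0.0990² + 0.3333² + 0.3073² = 0.067808 + 0.009801 + 0.111089 + 0.094433 = 0.283131
B_pens = 1 / 0.283131 = 3.5319
Ranking by B (broadest → narrowest): Dendroica pensylvanica (3.53) > Dendroica caerulescens (2.41) > Dendroica virens (2.11)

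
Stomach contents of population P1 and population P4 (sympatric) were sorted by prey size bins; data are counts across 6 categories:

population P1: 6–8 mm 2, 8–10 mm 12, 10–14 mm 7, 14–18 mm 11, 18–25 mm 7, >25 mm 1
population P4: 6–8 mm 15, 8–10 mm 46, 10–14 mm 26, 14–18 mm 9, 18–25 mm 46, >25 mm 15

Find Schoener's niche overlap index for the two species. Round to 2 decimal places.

0.77

Proportions for population P1 (n=40): 2/40=0.0500, 12/40=0.3000, 7/40=0.1750, 11/40=0.2750, 7/40=0.1750, 1/40=0.0250
Proportions for population P4 (n=157): 15/157=0.0955, 46/157=0.2930, 26/157=0.1656, 9/157=0.0573, 46/157=0.2930, 15/157=0.0955
Σ|p₁ᵢ − p₂ᵢ| = 0.0455 + 0.0070 + 0.0094 + 0.2177 + 0.1180 + 0.0705 = 0.4681
D = 1 − ½ × 0.4681 = 1 − 0.23405 = 0.76595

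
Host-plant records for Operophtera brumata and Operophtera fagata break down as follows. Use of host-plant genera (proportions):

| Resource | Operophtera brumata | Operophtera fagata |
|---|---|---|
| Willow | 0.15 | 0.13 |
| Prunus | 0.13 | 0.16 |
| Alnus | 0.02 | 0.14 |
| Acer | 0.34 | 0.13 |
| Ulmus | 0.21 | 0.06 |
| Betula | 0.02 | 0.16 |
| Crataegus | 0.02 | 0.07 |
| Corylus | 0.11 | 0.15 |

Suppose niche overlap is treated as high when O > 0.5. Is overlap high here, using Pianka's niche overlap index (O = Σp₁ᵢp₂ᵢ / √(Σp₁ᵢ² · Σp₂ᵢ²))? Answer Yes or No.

Yes

Σ p₁ᵢp₂ᵢ = 0.0195 + 0.0208 + 0.0028 + 0.0442 + 0.0126 + 0.0032 + 0.0014 + 0.0165 = 0.1210
Σp_1ᵢ² = 0.15² + 0.13² + 0.02² + 0.34² + 0.21² + 0.02² + 0.02² + 0.11² = 0.0225 + 0.0169 + 0.0004 + 0.1156 + 0.0441 + 0.0004 + 0.0004 + 0.0121 = 0.2124
Σp_2ᵢ² = 0.13² + 0.16² + 0.14² + 0.13² + 0.06² + 0.16² + 0.07² + 0.15² = 0.0169 + 0.0256 + 0.0196 + 0.0169 + 0.0036 + 0.0256 + 0.0049 + 0.0225 = 0.1356
O = 0.1210 / √(0.2124 × 0.1356) = 0.1210 / 0.16971 = 0.7130
O = 0.7130 > 0.5 → Yes.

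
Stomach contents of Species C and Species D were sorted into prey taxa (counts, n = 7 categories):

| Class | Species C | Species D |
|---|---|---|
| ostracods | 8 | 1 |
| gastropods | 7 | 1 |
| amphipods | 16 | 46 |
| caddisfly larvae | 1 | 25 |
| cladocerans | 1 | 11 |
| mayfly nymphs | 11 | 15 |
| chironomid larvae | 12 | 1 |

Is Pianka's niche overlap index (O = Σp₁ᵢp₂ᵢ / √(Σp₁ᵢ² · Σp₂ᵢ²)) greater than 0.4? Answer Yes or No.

Proportions for Species C (n=56): 8/56=0.1429, 7/56=0.1250, 16/56=0.2857, 1/56=0.0179, 1/56=0.0179, 11/56=0.1964, 12/56=0.2143
Proportions for Species D (n=100): 1/100=0.0100, 1/100=0.0100, 46/100=0.4600, 25/100=0.2500, 11/100=0.1100, 15/100=0.1500, 1/100=0.0100
Σ p₁ᵢp₂ᵢ = 0.001429 + 0.001250 + 0.131422 + 0.004475 + 0.001969 + 0.029460 + 0.002143 = 0.172148
Σp_1ᵢ² = 0.1429² + 0.1250² + 0.2857² + 0.0179² + 0.0179² + 0.1964² + 0.2143² = 0.020420 + 0.015625 + 0.081624 + 0.000320 + 0.000320 + 0.038573 + 0.045924 = 0.202806
Σp_2ᵢ² = 0.0100² + 0.0100² + 0.4600² + 0.2500² + 0.1100² + 0.1500² + 0.0100² = 0.000100 + 0.000100 + 0.211600 + 0.062500 + 0.012100 + 0.022500 + 0.000100 = 0.309000
O = 0.172148 / √(0.202806 × 0.309000) = 0.172148 / 0.2503339 = 0.6877
O = 0.6877 > 0.4 → Yes.

Yes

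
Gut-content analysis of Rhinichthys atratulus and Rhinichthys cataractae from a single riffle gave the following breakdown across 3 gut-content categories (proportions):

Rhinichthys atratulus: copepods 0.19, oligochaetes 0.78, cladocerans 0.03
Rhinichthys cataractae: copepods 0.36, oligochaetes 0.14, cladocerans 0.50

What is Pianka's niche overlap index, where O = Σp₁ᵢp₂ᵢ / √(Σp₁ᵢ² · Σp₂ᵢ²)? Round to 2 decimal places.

Σ p₁ᵢp₂ᵢ = 0.0684 + 0.1092 + 0.0150 = 0.1926
Σp_1ᵢ² = 0.19² + 0.78² + 0.03² = 0.0361 + 0.6084 + 0.0009 = 0.6454
Σp_2ᵢ² = 0.36² + 0.14² + 0.50² = 0.1296 + 0.0196 + 0.2500 = 0.3992
O = 0.1926 / √(0.6454 × 0.3992) = 0.1926 / 0.50759 = 0.3794

0.38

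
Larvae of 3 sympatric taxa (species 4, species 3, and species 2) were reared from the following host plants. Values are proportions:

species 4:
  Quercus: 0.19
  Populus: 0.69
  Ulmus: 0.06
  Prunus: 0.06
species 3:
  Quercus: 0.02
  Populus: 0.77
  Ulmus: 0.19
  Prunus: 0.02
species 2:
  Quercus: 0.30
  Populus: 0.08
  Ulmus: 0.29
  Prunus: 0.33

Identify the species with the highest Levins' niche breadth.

species 2

Σp_4ᵢ² = 0.19² + 0.69² + 0.06² + 0.06² = 0.0361 + 0.4761 + 0.0036 + 0.0036 = 0.5194
B_4 = 1 / 0.5194 = 1.9253
Σp_3ᵢ² = 0.02² + 0.77² + 0.19² + 0.02² = 0.0004 + 0.5929 + 0.0361 + 0.0004 = 0.6298
B_3 = 1 / 0.6298 = 1.5878
Σp_2ᵢ² = 0.30² + 0.08² + 0.29² + 0.33² = 0.0900 + 0.0064 + 0.0841 + 0.1089 = 0.2894
B_2 = 1 / 0.2894 = 3.4554
Highest B → broadest niche (most generalist): species 2 (B = 3.46).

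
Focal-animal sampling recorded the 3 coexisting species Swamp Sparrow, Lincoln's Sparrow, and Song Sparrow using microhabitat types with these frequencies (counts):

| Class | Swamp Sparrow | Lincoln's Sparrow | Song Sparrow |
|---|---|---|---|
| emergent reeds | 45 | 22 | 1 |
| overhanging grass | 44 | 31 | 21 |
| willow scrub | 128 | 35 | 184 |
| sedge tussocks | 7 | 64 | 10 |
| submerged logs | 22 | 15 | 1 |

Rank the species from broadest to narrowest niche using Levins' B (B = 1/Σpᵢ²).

Lincoln's Sparrow > Swamp Sparrow > Song Sparrow

Proportions for Swamp Sparrow (n=246): 45/246=0.1829, 44/246=0.1789, 128/246=0.5203, 7/246=0.0285, 22/246=0.0894
Proportions for Lincoln's Sparrow (n=167): 22/167=0.1317, 31/167=0.1856, 35/167=0.2096, 64/167=0.3832, 15/167=0.0898
Proportions for Song Sparrow (n=217): 1/217=0.0046, 21/217=0.0968, 184/217=0.8479, 10/217=0.0461, 1/217=0.0046
Σp_Swamᵢ² = 0.1829² + 0.1789² + 0.5203² + 0.0285² + 0.0894² = 0.033452 + 0.032005 + 0.270712 + 0.000812 + 0.007992 = 0.344973
B_Swam = 1 / 0.344973 = 2.8988
Σp_Lincᵢ² = 0.1317² + 0.1856² + 0.2096² + 0.3832² + 0.0898² = 0.017345 + 0.034447 + 0.043932 + 0.146842 + 0.008064 = 0.250630
B_Linc = 1 / 0.250630 = 3.9899
Σp_Songᵢ² = 0.0046² + 0.0968² + 0.8479² + 0.0461² + 0.0046² = 0.000021 + 0.009370 + 0.718934 + 0.002125 + 0.000021 = 0.730471
B_Song = 1 / 0.730471 = 1.3690
Ranking by B (broadest → narrowest): Lincoln's Sparrow (3.99) > Swamp Sparrow (2.90) > Song Sparrow (1.37)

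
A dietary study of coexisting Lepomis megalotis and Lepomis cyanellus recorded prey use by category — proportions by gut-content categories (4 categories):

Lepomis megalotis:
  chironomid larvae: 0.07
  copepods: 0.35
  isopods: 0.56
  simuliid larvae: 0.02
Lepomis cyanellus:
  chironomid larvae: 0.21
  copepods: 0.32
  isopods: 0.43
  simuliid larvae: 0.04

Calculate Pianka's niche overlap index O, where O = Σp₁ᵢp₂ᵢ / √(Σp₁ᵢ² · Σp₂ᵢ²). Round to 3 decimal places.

0.961

Σ p₁ᵢp₂ᵢ = 0.0147 + 0.1120 + 0.2408 + 0.0008 = 0.3683
Σp_1ᵢ² = 0.07² + 0.35² + 0.56² + 0.02² = 0.0049 + 0.1225 + 0.3136 + 0.0004 = 0.4414
Σp_2ᵢ² = 0.21² + 0.32² + 0.43² + 0.04² = 0.0441 + 0.1024 + 0.1849 + 0.0016 = 0.3330
O = 0.3683 / √(0.4414 × 0.3330) = 0.3683 / 0.383388 = 0.96065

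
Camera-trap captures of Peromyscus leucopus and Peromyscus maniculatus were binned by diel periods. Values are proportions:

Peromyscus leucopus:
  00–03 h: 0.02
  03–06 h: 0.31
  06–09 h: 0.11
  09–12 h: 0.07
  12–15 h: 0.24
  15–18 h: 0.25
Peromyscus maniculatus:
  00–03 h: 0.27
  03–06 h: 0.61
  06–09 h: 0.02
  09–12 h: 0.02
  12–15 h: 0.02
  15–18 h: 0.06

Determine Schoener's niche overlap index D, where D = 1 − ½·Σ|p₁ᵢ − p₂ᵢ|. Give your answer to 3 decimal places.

Σ|p₁ᵢ − p₂ᵢ| = 0.25 + 0.30 + 0.09 + 0.05 + 0.22 + 0.19 = 1.10
D = 1 − ½ × 1.10 = 1 − 0.550 = 0.45000

0.450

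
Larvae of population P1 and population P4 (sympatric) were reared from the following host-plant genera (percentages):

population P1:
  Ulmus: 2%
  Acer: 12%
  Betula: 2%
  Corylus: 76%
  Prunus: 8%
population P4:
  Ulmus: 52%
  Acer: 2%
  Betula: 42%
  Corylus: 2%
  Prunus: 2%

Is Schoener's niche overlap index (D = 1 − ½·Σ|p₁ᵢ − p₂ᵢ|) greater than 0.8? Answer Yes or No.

No

Convert percentages to proportions (divide by 100).
Σ|p₁ᵢ − p₂ᵢ| = 0.50 + 0.10 + 0.40 + 0.74 + 0.06 = 1.80
D = 1 − ½ × 1.80 = 1 − 0.900 = 0.1000
D = 0.1000 < 0.8 → No.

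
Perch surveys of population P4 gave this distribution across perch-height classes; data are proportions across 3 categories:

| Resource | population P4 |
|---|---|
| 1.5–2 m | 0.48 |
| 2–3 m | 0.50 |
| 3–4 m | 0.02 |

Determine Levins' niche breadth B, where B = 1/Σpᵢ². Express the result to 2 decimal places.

Σpᵢ² = 0.48² + 0.50² + 0.02² = 0.2304 + 0.2500 + 0.0004 = 0.4808
B = 1 / 0.4808 = 2.0799

2.08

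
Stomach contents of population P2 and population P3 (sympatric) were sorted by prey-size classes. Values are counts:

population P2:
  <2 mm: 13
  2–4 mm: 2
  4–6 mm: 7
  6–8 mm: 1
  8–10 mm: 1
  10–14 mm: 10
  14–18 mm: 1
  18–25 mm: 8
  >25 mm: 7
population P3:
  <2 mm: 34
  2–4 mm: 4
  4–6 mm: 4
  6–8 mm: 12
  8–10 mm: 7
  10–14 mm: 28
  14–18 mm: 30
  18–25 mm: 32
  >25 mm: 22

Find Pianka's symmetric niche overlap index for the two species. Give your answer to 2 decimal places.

Proportions for population P2 (n=50): 13/50=0.2600, 2/50=0.0400, 7/50=0.1400, 1/50=0.0200, 1/50=0.0200, 10/50=0.2000, 1/50=0.0200, 8/50=0.1600, 7/50=0.1400
Proportions for population P3 (n=173): 34/173=0.1965, 4/173=0.0231, 4/173=0.0231, 12/173=0.0694, 7/173=0.0405, 28/173=0.1618, 30/173=0.1734, 32/173=0.1850, 22/173=0.1272
Σ p₁ᵢp₂ᵢ = 0.051090 + 0.000924 + 0.003234 + 0.001388 + 0.000810 + 0.032360 + 0.003468 + 0.029600 + 0.017808 = 0.140682
Σp_1ᵢ² = 0.2600² + 0.0400² + 0.1400² + 0.0200² + 0.0200² + 0.2000² + 0.0200² + 0.1600² + 0.1400² = 0.067600 + 0.001600 + 0.019600 + 0.000400 + 0.000400 + 0.040000 + 0.000400 + 0.025600 + 0.019600 = 0.175200
Σp_2ᵢ² = 0.1965² + 0.0231² + 0.0231² + 0.0694² + 0.0405² + 0.1618² + 0.1734² + 0.1850² + 0.1272² = 0.038612 + 0.000534 + 0.000534 + 0.004816 + 0.001640 + 0.026179 + 0.030068 + 0.034225 + 0.016180 = 0.152788
O = 0.140682 / √(0.175200 × 0.152788) = 0.140682 / 0.1636107 = 0.8599

0.86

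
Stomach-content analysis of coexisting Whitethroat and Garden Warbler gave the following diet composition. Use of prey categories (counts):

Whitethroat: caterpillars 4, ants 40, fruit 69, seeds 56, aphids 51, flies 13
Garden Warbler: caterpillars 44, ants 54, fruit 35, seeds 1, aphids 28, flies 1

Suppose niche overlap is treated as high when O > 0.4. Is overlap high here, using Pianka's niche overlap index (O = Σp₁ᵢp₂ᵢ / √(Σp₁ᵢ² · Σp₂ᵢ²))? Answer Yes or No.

Yes

Proportions for Whitethroat (n=233): 4/233=0.0172, 40/233=0.1717, 69/233=0.2961, 56/233=0.2403, 51/233=0.2189, 13/233=0.0558
Proportions for Garden Warbler (n=163): 44/163=0.2699, 54/163=0.3313, 35/163=0.2147, 1/163=0.0061, 28/163=0.1718, 1/163=0.0061
Σ p₁ᵢp₂ᵢ = 0.004642 + 0.056884 + 0.063573 + 0.001466 + 0.037607 + 0.000340 = 0.164512
Σp_1ᵢ² = 0.0172² + 0.1717² + 0.2961² + 0.2403² + 0.2189² + 0.0558² = 0.000296 + 0.029481 + 0.087675 + 0.057744 + 0.047917 + 0.003114 = 0.226227
Σp_2ᵢ² = 0.2699² + 0.3313² + 0.2147² + 0.0061² + 0.1718² + 0.0061² = 0.072846 + 0.109760 + 0.046096 + 0.000037 + 0.029515 + 0.000037 = 0.258291
O = 0.164512 / √(0.226227 × 0.258291) = 0.164512 / 0.2417279 = 0.6806
O = 0.6806 > 0.4 → Yes.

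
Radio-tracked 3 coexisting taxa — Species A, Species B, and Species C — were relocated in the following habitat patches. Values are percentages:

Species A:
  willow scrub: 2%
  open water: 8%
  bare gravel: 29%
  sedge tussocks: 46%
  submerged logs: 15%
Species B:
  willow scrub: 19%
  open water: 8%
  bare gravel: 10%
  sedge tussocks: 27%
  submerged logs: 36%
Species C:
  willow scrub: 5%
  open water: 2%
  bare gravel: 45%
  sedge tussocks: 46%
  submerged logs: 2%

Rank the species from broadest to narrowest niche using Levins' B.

Convert percentages to proportions (divide by 100).
Σp_Aᵢ² = 0.02² + 0.08² + 0.29² + 0.46² + 0.15² = 0.0004 + 0.0064 + 0.0841 + 0.2116 + 0.0225 = 0.3250
B_A = 1 / 0.3250 = 3.0769
Σp_Bᵢ² = 0.19² + 0.08² + 0.10² + 0.27² + 0.36² = 0.0361 + 0.0064 + 0.0100 + 0.0729 + 0.1296 = 0.2550
B_B = 1 / 0.2550 = 3.9216
Σp_Cᵢ² = 0.05² + 0.02² + 0.45² + 0.46² + 0.02² = 0.0025 + 0.0004 + 0.2025 + 0.2116 + 0.0004 = 0.4174
B_C = 1 / 0.4174 = 2.3958
Ranking by B (broadest → narrowest): Species B (3.92) > Species A (3.08) > Species C (2.40)

Species B > Species A > Species C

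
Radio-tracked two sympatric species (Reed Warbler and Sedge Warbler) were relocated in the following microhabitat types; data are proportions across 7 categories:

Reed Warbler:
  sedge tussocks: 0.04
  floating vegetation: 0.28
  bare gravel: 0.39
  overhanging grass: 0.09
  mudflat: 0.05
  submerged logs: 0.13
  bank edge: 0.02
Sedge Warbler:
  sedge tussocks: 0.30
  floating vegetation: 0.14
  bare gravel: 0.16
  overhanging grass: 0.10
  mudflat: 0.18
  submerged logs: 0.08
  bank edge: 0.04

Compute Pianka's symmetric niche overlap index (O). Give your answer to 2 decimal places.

0.65

Σ p₁ᵢp₂ᵢ = 0.0120 + 0.0392 + 0.0624 + 0.0090 + 0.0090 + 0.0104 + 0.0008 = 0.1428
Σp_1ᵢ² = 0.04² + 0.28² + 0.39² + 0.09² + 0.05² + 0.13² + 0.02² = 0.0016 + 0.0784 + 0.1521 + 0.0081 + 0.0025 + 0.0169 + 0.0004 = 0.2600
Σp_2ᵢ² = 0.30² + 0.14² + 0.16² + 0.10² + 0.18² + 0.08² + 0.04² = 0.0900 + 0.0196 + 0.0256 + 0.0100 + 0.0324 + 0.0064 + 0.0016 = 0.1856
O = 0.1428 / √(0.2600 × 0.1856) = 0.1428 / 0.21967 = 0.6501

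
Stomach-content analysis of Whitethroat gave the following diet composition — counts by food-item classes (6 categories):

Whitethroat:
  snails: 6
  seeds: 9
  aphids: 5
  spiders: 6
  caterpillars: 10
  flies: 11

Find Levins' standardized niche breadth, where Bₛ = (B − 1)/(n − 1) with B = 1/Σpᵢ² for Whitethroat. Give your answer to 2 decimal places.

Proportions for Whitethroat (n=47): 6/47=0.1277, 9/47=0.1915, 5/47=0.1064, 6/47=0.1277, 10/47=0.2128, 11/47=0.2340
Σpᵢ² = 0.1277² + 0.1915² + 0.1064² + 0.1277² + 0.2128² + 0.2340² = 0.016307 + 0.036672 + 0.011321 + 0.016307 + 0.045284 + 0.054756 = 0.180647
B = 1 / 0.180647 = 5.5357
Bₛ = (B − 1)/(n − 1) = (5.5357 − 1)/(6 − 1) = 4.5357/5 = 0.9071

0.91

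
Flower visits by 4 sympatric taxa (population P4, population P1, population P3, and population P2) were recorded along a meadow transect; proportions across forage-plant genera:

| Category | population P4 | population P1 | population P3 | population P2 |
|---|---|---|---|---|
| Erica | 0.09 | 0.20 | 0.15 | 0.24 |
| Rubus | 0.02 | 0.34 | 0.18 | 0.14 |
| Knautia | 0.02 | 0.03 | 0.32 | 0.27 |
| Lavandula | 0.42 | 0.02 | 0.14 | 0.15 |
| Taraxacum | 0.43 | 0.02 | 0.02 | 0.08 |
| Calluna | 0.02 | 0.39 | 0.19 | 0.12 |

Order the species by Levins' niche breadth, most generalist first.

Σp_P4ᵢ² = 0.09² + 0.02² + 0.02² + 0.42² + 0.43² + 0.02² = 0.0081 + 0.0004 + 0.0004 + 0.1764 + 0.1849 + 0.0004 = 0.3706
B_P4 = 1 / 0.3706 = 2.6983
Σp_P1ᵢ² = 0.20² + 0.34² + 0.03² + 0.02² + 0.02² + 0.39² = 0.0400 + 0.1156 + 0.0009 + 0.0004 + 0.0004 + 0.1521 = 0.3094
B_P1 = 1 / 0.3094 = 3.2321
Σp_P3ᵢ² = 0.15² + 0.18² + 0.32² + 0.14² + 0.02² + 0.19² = 0.0225 + 0.0324 + 0.1024 + 0.0196 + 0.0004 + 0.0361 = 0.2134
B_P3 = 1 / 0.2134 = 4.6860
Σp_P2ᵢ² = 0.24² + 0.14² + 0.27² + 0.15² + 0.08² + 0.12² = 0.0576 + 0.0196 + 0.0729 + 0.0225 + 0.0064 + 0.0144 = 0.1934
B_P2 = 1 / 0.1934 = 5.1706
Ranking by B (broadest → narrowest): population P2 (5.17) > population P3 (4.69) > population P1 (3.23) > population P4 (2.70)

population P2 > population P3 > population P1 > population P4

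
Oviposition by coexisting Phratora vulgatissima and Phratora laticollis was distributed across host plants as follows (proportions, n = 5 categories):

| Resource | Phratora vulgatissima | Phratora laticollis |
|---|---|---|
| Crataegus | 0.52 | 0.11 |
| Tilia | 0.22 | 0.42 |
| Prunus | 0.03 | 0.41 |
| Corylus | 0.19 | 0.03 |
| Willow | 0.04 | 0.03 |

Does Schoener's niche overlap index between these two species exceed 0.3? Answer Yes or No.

Σ|p₁ᵢ − p₂ᵢ| = 0.41 + 0.20 + 0.38 + 0.16 + 0.01 = 1.16
D = 1 − ½ × 1.16 = 1 − 0.580 = 0.4200
D = 0.4200 > 0.3 → Yes.

Yes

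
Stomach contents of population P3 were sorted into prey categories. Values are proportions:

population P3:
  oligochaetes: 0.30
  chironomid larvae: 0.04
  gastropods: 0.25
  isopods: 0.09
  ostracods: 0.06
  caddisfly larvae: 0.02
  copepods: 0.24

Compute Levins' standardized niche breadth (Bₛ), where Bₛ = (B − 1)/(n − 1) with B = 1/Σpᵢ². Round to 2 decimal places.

Σpᵢ² = 0.30² + 0.04² + 0.25² + 0.09² + 0.06² + 0.02² + 0.24² = 0.0900 + 0.0016 + 0.0625 + 0.0081 + 0.0036 + 0.0004 + 0.0576 = 0.2238
B = 1 / 0.2238 = 4.4683
Bₛ = (B − 1)/(n − 1) = (4.4683 − 1)/(7 − 1) = 3.4683/6 = 0.5781

0.58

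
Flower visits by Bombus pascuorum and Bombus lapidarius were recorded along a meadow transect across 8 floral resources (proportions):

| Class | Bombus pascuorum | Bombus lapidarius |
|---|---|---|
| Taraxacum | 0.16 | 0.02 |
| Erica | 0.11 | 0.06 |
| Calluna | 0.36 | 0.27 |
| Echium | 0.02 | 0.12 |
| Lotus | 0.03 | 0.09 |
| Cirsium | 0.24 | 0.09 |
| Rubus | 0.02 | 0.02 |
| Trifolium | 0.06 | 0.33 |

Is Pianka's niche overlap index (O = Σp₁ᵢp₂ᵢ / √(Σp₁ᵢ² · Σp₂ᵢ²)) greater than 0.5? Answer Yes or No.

Yes

Σ p₁ᵢp₂ᵢ = 0.0032 + 0.0066 + 0.0972 + 0.0024 + 0.0027 + 0.0216 + 0.0004 + 0.0198 = 0.1539
Σp_1ᵢ² = 0.16² + 0.11² + 0.36² + 0.02² + 0.03² + 0.24² + 0.02² + 0.06² = 0.0256 + 0.0121 + 0.1296 + 0.0004 + 0.0009 + 0.0576 + 0.0004 + 0.0036 = 0.2302
Σp_2ᵢ² = 0.02² + 0.06² + 0.27² + 0.12² + 0.09² + 0.09² + 0.02² + 0.33² = 0.0004 + 0.0036 + 0.0729 + 0.0144 + 0.0081 + 0.0081 + 0.0004 + 0.1089 = 0.2168
O = 0.1539 / √(0.2302 × 0.2168) = 0.1539 / 0.22340 = 0.6889
O = 0.6889 > 0.5 → Yes.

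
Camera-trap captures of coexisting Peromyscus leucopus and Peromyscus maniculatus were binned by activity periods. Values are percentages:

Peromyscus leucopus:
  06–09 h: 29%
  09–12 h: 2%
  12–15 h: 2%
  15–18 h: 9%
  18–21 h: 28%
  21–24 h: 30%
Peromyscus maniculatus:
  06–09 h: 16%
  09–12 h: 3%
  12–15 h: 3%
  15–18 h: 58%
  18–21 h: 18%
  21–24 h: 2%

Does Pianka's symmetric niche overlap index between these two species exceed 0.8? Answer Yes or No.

Convert percentages to proportions (divide by 100).
Σ p₁ᵢp₂ᵢ = 0.0464 + 0.0006 + 0.0006 + 0.0522 + 0.0504 + 0.0060 = 0.1562
Σp_1ᵢ² = 0.29² + 0.02² + 0.02² + 0.09² + 0.28² + 0.30² = 0.0841 + 0.0004 + 0.0004 + 0.0081 + 0.0784 + 0.0900 = 0.2614
Σp_2ᵢ² = 0.16² + 0.03² + 0.03² + 0.58² + 0.18² + 0.02² = 0.0256 + 0.0009 + 0.0009 + 0.3364 + 0.0324 + 0.0004 = 0.3966
O = 0.1562 / √(0.2614 × 0.3966) = 0.1562 / 0.32198 = 0.4851
O = 0.4851 < 0.8 → No.

No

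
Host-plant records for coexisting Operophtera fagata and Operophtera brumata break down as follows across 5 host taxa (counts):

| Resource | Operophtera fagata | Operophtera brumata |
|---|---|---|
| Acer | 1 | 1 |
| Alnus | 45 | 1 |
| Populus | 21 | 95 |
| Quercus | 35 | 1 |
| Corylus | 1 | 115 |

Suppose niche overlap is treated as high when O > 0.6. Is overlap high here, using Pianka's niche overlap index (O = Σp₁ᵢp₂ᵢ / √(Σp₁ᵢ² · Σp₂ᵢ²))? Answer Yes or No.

Proportions for Operophtera fagata (n=103): 1/103=0.0097, 45/103=0.4369, 21/103=0.2039, 35/103=0.3398, 1/103=0.0097
Proportions for Operophtera brumata (n=213): 1/213=0.0047, 1/213=0.0047, 95/213=0.4460, 1/213=0.0047, 115/213=0.5399
Σ p₁ᵢp₂ᵢ = 0.000046 + 0.002053 + 0.090939 + 0.001597 + 0.005237 = 0.099872
Σp_1ᵢ² = 0.0097² + 0.4369² + 0.2039² + 0.3398² + 0.0097² = 0.000094 + 0.190882 + 0.041575 + 0.115464 + 0.000094 = 0.348109
Σp_2ᵢ² = 0.0047² + 0.0047² + 0.4460² + 0.0047² + 0.5399² = 0.000022 + 0.000022 + 0.198916 + 0.000022 + 0.291492 = 0.490474
O = 0.099872 / √(0.348109 × 0.490474) = 0.099872 / 0.4132051 = 0.2417
O = 0.2417 < 0.6 → No.

No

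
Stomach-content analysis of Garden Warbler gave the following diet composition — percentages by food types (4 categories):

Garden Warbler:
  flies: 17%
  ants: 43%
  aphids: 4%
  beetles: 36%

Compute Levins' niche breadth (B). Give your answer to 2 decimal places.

Convert percentages to proportions (divide by 100).
Σpᵢ² = 0.17² + 0.43² + 0.04² + 0.36² = 0.0289 + 0.1849 + 0.0016 + 0.1296 = 0.3450
B = 1 / 0.3450 = 2.8986

2.90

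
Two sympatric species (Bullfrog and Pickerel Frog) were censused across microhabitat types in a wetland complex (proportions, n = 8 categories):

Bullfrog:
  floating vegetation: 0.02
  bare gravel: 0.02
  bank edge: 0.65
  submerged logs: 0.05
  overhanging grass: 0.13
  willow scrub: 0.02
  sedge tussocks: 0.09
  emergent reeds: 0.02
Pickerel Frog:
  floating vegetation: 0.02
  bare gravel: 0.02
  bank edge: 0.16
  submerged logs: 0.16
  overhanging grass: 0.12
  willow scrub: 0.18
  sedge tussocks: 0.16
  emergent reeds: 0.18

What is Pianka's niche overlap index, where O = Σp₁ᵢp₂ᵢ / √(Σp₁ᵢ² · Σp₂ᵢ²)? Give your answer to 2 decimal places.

0.56

Σ p₁ᵢp₂ᵢ = 0.0004 + 0.0004 + 0.1040 + 0.0080 + 0.0156 + 0.0036 + 0.0144 + 0.0036 = 0.1500
Σp_1ᵢ² = 0.02² + 0.02² + 0.65² + 0.05² + 0.13² + 0.02² + 0.09² + 0.02² = 0.0004 + 0.0004 + 0.4225 + 0.0025 + 0.0169 + 0.0004 + 0.0081 + 0.0004 = 0.4516
Σp_2ᵢ² = 0.02² + 0.02² + 0.16² + 0.16² + 0.12² + 0.18² + 0.16² + 0.18² = 0.0004 + 0.0004 + 0.0256 + 0.0256 + 0.0144 + 0.0324 + 0.0256 + 0.0324 = 0.1568
O = 0.1500 / √(0.4516 × 0.1568) = 0.1500 / 0.26610 = 0.5637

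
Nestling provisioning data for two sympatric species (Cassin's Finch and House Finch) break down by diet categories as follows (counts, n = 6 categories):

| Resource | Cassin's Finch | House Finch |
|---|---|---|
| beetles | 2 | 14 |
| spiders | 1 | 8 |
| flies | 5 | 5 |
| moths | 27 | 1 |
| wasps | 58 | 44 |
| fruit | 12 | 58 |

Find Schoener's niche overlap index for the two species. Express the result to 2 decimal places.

0.53

Proportions for Cassin's Finch (n=105): 2/105=0.0190, 1/105=0.0095, 5/105=0.0476, 27/105=0.2571, 58/105=0.5524, 12/105=0.1143
Proportions for House Finch (n=130): 14/130=0.1077, 8/130=0.0615, 5/130=0.0385, 1/130=0.0077, 44/130=0.3385, 58/130=0.4462
Σ|p₁ᵢ − p₂ᵢ| = 0.0887 + 0.0520 + 0.0091 + 0.2494 + 0.2139 + 0.3319 = 0.9450
D = 1 − ½ × 0.9450 = 1 − 0.47250 = 0.52750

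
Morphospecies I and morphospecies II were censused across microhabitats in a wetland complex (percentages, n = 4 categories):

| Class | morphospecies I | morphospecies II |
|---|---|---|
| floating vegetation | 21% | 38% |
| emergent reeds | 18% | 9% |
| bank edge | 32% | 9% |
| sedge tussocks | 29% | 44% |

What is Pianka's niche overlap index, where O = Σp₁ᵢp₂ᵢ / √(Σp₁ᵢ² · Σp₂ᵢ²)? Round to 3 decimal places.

0.827

Convert percentages to proportions (divide by 100).
Σ p₁ᵢp₂ᵢ = 0.0798 + 0.0162 + 0.0288 + 0.1276 = 0.2524
Σp_1ᵢ² = 0.21² + 0.18² + 0.32² + 0.29² = 0.0441 + 0.0324 + 0.1024 + 0.0841 = 0.2630
Σp_2ᵢ² = 0.38² + 0.09² + 0.09² + 0.44² = 0.1444 + 0.0081 + 0.0081 + 0.1936 = 0.3542
O = 0.2524 / √(0.2630 × 0.3542) = 0.2524 / 0.305212 = 0.82697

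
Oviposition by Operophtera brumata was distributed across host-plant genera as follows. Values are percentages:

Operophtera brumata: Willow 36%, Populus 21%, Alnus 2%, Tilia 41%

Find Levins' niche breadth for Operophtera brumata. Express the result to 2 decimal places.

Convert percentages to proportions (divide by 100).
Σpᵢ² = 0.36² + 0.21² + 0.02² + 0.41² = 0.1296 + 0.0441 + 0.0004 + 0.1681 = 0.3422
B = 1 / 0.3422 = 2.9223

2.92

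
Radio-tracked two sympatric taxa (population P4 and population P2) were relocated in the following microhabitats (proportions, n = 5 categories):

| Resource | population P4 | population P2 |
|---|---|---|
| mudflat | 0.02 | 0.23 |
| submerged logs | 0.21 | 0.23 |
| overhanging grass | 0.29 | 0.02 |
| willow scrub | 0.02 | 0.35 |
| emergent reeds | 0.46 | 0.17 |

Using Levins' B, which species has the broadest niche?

population P2

Σp_P4ᵢ² = 0.02² + 0.21² + 0.29² + 0.02² + 0.46² = 0.0004 + 0.0441 + 0.0841 + 0.0004 + 0.2116 = 0.3406
B_P4 = 1 / 0.3406 = 2.9360
Σp_P2ᵢ² = 0.23² + 0.23² + 0.02² + 0.35² + 0.17² = 0.0529 + 0.0529 + 0.0004 + 0.1225 + 0.0289 = 0.2576
B_P2 = 1 / 0.2576 = 3.8820
Highest B → broadest niche (most generalist): population P2 (B = 3.88).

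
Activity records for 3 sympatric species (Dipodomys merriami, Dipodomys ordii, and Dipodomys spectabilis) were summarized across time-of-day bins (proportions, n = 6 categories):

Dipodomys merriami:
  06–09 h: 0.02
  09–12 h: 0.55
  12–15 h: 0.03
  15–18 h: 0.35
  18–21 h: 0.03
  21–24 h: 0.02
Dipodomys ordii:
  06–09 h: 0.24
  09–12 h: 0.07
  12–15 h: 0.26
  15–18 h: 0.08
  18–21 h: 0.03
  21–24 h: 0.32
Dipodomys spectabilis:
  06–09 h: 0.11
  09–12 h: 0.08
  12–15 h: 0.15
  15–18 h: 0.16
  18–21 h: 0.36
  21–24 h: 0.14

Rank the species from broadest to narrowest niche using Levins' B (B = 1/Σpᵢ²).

Dipodomys spectabilis > Dipodomys ordii > Dipodomys merriami

Σp_merrᵢ² = 0.02² + 0.55² + 0.03² + 0.35² + 0.03² + 0.02² = 0.0004 + 0.3025 + 0.0009 + 0.1225 + 0.0009 + 0.0004 = 0.4276
B_merr = 1 / 0.4276 = 2.3386
Σp_ordiᵢ² = 0.24² + 0.07² + 0.26² + 0.08² + 0.03² + 0.32² = 0.0576 + 0.0049 + 0.0676 + 0.0064 + 0.0009 + 0.1024 = 0.2398
B_ordi = 1 / 0.2398 = 4.1701
Σp_specᵢ² = 0.11² + 0.08² + 0.15² + 0.16² + 0.36² + 0.14² = 0.0121 + 0.0064 + 0.0225 + 0.0256 + 0.1296 + 0.0196 = 0.2158
B_spec = 1 / 0.2158 = 4.6339
Ranking by B (broadest → narrowest): Dipodomys spectabilis (4.63) > Dipodomys ordii (4.17) > Dipodomys merriami (2.34)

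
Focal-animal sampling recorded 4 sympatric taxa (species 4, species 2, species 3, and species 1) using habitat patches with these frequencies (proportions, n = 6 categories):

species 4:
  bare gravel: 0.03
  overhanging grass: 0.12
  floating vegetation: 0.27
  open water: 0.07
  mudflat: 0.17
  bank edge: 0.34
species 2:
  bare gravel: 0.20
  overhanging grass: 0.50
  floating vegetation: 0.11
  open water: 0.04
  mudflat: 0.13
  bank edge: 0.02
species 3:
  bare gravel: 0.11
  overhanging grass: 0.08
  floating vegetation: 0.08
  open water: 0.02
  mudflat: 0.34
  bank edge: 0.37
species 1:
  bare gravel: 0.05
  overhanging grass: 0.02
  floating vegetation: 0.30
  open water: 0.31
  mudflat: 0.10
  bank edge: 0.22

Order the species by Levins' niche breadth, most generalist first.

Σp_4ᵢ² = 0.03² + 0.12² + 0.27² + 0.07² + 0.17² + 0.34² = 0.0009 + 0.0144 + 0.0729 + 0.0049 + 0.0289 + 0.1156 = 0.2376
B_4 = 1 / 0.2376 = 4.2088
Σp_2ᵢ² = 0.20² + 0.50² + 0.11² + 0.04² + 0.13² + 0.02² = 0.0400 + 0.2500 + 0.0121 + 0.0016 + 0.0169 + 0.0004 = 0.3210
B_2 = 1 / 0.3210 = 3.1153
Σp_3ᵢ² = 0.11² + 0.08² + 0.08² + 0.02² + 0.34² + 0.37² = 0.0121 + 0.0064 + 0.0064 + 0.0004 + 0.1156 + 0.1369 = 0.2778
B_3 = 1 / 0.2778 = 3.5997
Σp_1ᵢ² = 0.05² + 0.02² + 0.30² + 0.31² + 0.10² + 0.22² = 0.0025 + 0.0004 + 0.0900 + 0.0961 + 0.0100 + 0.0484 = 0.2474
B_1 = 1 / 0.2474 = 4.0420
Ranking by B (broadest → narrowest): species 4 (4.21) > species 1 (4.04) > species 3 (3.60) > species 2 (3.12)

species 4 > species 1 > species 3 > species 2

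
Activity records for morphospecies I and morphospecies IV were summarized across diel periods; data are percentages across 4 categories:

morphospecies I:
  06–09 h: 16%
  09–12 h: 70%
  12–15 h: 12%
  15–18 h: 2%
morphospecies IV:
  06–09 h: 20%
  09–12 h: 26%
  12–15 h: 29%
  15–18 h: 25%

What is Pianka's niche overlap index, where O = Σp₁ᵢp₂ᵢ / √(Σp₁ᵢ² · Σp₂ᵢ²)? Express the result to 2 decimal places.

Convert percentages to proportions (divide by 100).
Σ p₁ᵢp₂ᵢ = 0.0320 + 0.1820 + 0.0348 + 0.0050 = 0.2538
Σp_1ᵢ² = 0.16² + 0.70² + 0.12² + 0.02² = 0.0256 + 0.4900 + 0.0144 + 0.0004 = 0.5304
Σp_2ᵢ² = 0.20² + 0.26² + 0.29² + 0.25² = 0.0400 + 0.0676 + 0.0841 + 0.0625 = 0.2542
O = 0.2538 / √(0.5304 × 0.2542) = 0.2538 / 0.36719 = 0.6912

0.69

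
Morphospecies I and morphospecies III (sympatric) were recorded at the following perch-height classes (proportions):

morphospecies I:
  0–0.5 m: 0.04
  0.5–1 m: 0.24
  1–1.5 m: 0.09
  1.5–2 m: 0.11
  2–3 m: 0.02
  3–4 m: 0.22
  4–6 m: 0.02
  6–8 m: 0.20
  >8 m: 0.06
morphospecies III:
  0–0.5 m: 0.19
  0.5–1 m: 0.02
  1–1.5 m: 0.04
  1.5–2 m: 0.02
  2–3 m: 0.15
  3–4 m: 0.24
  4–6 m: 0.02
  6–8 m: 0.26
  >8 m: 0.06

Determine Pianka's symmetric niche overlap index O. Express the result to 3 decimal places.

0.718

Σ p₁ᵢp₂ᵢ = 0.0076 + 0.0048 + 0.0036 + 0.0022 + 0.0030 + 0.0528 + 0.0004 + 0.0520 + 0.0036 = 0.1300
Σp_1ᵢ² = 0.04² + 0.24² + 0.09² + 0.11² + 0.02² + 0.22² + 0.02² + 0.20² + 0.06² = 0.0016 + 0.0576 + 0.0081 + 0.0121 + 0.0004 + 0.0484 + 0.0004 + 0.0400 + 0.0036 = 0.1722
Σp_2ᵢ² = 0.19² + 0.02² + 0.04² + 0.02² + 0.15² + 0.24² + 0.02² + 0.26² + 0.06² = 0.0361 + 0.0004 + 0.0016 + 0.0004 + 0.0225 + 0.0576 + 0.0004 + 0.0676 + 0.0036 = 0.1902
O = 0.1300 / √(0.1722 × 0.1902) = 0.1300 / 0.180976 = 0.71833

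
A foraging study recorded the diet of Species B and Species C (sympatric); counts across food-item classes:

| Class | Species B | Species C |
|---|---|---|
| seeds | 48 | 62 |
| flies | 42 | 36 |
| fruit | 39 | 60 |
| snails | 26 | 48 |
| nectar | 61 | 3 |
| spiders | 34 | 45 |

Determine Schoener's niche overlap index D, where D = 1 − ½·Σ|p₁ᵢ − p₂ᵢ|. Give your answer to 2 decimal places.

Proportions for Species B (n=250): 48/250=0.1920, 42/250=0.1680, 39/250=0.1560, 26/250=0.1040, 61/250=0.2440, 34/250=0.1360
Proportions for Species C (n=254): 62/254=0.2441, 36/254=0.1417, 60/254=0.2362, 48/254=0.1890, 3/254=0.0118, 45/254=0.1772
Σ|p₁ᵢ − p₂ᵢ| = 0.0521 + 0.0263 + 0.0802 + 0.0850 + 0.2322 + 0.0412 = 0.5170
D = 1 − ½ × 0.5170 = 1 − 0.25850 = 0.74150

0.74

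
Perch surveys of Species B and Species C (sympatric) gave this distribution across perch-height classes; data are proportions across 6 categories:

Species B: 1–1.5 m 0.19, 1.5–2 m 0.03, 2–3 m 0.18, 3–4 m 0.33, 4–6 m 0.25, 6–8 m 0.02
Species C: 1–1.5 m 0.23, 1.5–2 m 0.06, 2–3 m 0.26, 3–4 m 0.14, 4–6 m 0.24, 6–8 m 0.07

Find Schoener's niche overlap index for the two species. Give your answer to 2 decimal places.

0.80

Σ|p₁ᵢ − p₂ᵢ| = 0.04 + 0.03 + 0.08 + 0.19 + 0.01 + 0.05 = 0.40
D = 1 − ½ × 0.40 = 1 − 0.200 = 0.8000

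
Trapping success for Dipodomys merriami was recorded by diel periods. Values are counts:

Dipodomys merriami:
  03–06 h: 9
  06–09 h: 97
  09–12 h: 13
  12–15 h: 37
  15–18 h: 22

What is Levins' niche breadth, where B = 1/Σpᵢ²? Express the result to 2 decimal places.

Proportions for Dipodomys merriami (n=178): 9/178=0.0506, 97/178=0.5449, 13/178=0.0730, 37/178=0.2079, 22/178=0.1236
Σpᵢ² = 0.0506² + 0.5449² + 0.0730² + 0.2079² + 0.1236² = 0.002560 + 0.296916 + 0.005329 + 0.043222 + 0.015277 = 0.363304
B = 1 / 0.363304 = 2.7525

2.75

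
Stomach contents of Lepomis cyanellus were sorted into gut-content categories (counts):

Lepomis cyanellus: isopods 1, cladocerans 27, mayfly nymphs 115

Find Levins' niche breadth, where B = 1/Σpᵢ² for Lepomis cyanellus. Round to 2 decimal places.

Proportions for Lepomis cyanellus (n=143): 1/143=0.0070, 27/143=0.1888, 115/143=0.8042
Σpᵢ² = 0.0070² + 0.1888² + 0.8042² = 0.000049 + 0.035645 + 0.646738 = 0.682432
B = 1 / 0.682432 = 1.4653

1.47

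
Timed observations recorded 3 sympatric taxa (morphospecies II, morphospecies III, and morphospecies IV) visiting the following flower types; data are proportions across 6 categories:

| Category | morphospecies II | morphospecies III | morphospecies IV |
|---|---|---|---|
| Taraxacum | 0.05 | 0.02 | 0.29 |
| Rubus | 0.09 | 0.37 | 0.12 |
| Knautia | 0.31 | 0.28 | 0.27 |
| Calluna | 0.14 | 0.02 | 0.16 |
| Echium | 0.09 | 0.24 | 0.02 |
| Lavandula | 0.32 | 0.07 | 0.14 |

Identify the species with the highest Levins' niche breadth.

morphospecies IV

Σp_IIᵢ² = 0.05² + 0.09² + 0.31² + 0.14² + 0.09² + 0.32² = 0.0025 + 0.0081 + 0.0961 + 0.0196 + 0.0081 + 0.1024 = 0.2368
B_II = 1 / 0.2368 = 4.2230
Σp_IIIᵢ² = 0.02² + 0.37² + 0.28² + 0.02² + 0.24² + 0.07² = 0.0004 + 0.1369 + 0.0784 + 0.0004 + 0.0576 + 0.0049 = 0.2786
B_III = 1 / 0.2786 = 3.5894
Σp_IVᵢ² = 0.29² + 0.12² + 0.27² + 0.16² + 0.02² + 0.14² = 0.0841 + 0.0144 + 0.0729 + 0.0256 + 0.0004 + 0.0196 = 0.2170
B_IV = 1 / 0.2170 = 4.6083
Highest B → broadest niche (most generalist): morphospecies IV (B = 4.61).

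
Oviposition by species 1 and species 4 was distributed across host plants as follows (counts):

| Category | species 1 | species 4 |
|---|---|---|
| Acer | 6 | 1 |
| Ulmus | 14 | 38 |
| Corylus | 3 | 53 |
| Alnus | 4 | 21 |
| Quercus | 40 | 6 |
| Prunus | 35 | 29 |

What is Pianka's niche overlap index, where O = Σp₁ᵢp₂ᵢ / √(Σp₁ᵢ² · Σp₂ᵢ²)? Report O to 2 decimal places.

0.49

Proportions for species 1 (n=102): 6/102=0.0588, 14/102=0.1373, 3/102=0.0294, 4/102=0.0392, 40/102=0.3922, 35/102=0.3431
Proportions for species 4 (n=148): 1/148=0.0068, 38/148=0.2568, 53/148=0.3581, 21/148=0.1419, 6/148=0.0405, 29/148=0.1959
Σ p₁ᵢp₂ᵢ = 0.000400 + 0.035259 + 0.010528 + 0.005562 + 0.015884 + 0.067213 = 0.134846
Σp_1ᵢ² = 0.0588² + 0.1373² + 0.0294² + 0.0392² + 0.3922² + 0.3431² = 0.003457 + 0.018851 + 0.000864 + 0.001537 + 0.153821 + 0.117718 = 0.296248
Σp_2ᵢ² = 0.0068² + 0.2568² + 0.3581² + 0.1419² + 0.0405² + 0.1959² = 0.000046 + 0.065946 + 0.128236 + 0.020136 + 0.001640 + 0.038377 = 0.254381
O = 0.134846 / √(0.296248 × 0.254381) = 0.134846 / 0.2745175 = 0.4912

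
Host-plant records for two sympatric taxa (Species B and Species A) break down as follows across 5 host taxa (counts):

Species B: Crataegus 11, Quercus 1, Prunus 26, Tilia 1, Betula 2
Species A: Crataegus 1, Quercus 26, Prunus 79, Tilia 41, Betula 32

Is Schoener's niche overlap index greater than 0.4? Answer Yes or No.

Proportions for Species B (n=41): 11/41=0.2683, 1/41=0.0244, 26/41=0.6341, 1/41=0.0244, 2/41=0.0488
Proportions for Species A (n=179): 1/179=0.0056, 26/179=0.1453, 79/179=0.4413, 41/179=0.2291, 32/179=0.1788
Σ|p₁ᵢ − p₂ᵢ| = 0.2627 + 0.1209 + 0.1928 + 0.2047 + 0.1300 = 0.9111
D = 1 − ½ × 0.9111 = 1 − 0.45555 = 0.54445
D = 0.54445 > 0.4 → Yes.

Yes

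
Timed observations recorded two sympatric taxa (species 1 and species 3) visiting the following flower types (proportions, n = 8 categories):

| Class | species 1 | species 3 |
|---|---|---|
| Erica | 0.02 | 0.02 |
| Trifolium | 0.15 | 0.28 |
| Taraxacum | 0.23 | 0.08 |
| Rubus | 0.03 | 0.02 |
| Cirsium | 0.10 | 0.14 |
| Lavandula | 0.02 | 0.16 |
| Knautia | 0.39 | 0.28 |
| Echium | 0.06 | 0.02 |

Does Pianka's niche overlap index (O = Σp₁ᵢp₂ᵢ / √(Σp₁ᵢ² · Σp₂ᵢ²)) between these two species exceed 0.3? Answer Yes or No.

Yes

Σ p₁ᵢp₂ᵢ = 0.0004 + 0.0420 + 0.0184 + 0.0006 + 0.0140 + 0.0032 + 0.1092 + 0.0012 = 0.1890
Σp_1ᵢ² = 0.02² + 0.15² + 0.23² + 0.03² + 0.10² + 0.02² + 0.39² + 0.06² = 0.0004 + 0.0225 + 0.0529 + 0.0009 + 0.0100 + 0.0004 + 0.1521 + 0.0036 = 0.2428
Σp_2ᵢ² = 0.02² + 0.28² + 0.08² + 0.02² + 0.14² + 0.16² + 0.28² + 0.02² = 0.0004 + 0.0784 + 0.0064 + 0.0004 + 0.0196 + 0.0256 + 0.0784 + 0.0004 = 0.2096
O = 0.1890 / √(0.2428 × 0.2096) = 0.1890 / 0.22559 = 0.8378
O = 0.8378 > 0.3 → Yes.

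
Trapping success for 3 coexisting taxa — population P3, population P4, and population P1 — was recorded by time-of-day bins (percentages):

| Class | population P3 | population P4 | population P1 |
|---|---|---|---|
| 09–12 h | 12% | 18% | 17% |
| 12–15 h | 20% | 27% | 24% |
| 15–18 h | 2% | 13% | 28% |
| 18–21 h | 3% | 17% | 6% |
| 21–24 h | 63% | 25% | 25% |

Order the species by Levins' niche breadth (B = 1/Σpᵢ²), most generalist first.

population P4 > population P1 > population P3

Convert percentages to proportions (divide by 100).
Σp_P3ᵢ² = 0.12² + 0.20² + 0.02² + 0.03² + 0.63² = 0.0144 + 0.0400 + 0.0004 + 0.0009 + 0.3969 = 0.4526
B_P3 = 1 / 0.4526 = 2.2095
Σp_P4ᵢ² = 0.18² + 0.27² + 0.13² + 0.17² + 0.25² = 0.0324 + 0.0729 + 0.0169 + 0.0289 + 0.0625 = 0.2136
B_P4 = 1 / 0.2136 = 4.6816
Σp_P1ᵢ² = 0.17² + 0.24² + 0.28² + 0.06² + 0.25² = 0.0289 + 0.0576 + 0.0784 + 0.0036 + 0.0625 = 0.2310
B_P1 = 1 / 0.2310 = 4.3290
Ranking by B (broadest → narrowest): population P4 (4.68) > population P1 (4.33) > population P3 (2.21)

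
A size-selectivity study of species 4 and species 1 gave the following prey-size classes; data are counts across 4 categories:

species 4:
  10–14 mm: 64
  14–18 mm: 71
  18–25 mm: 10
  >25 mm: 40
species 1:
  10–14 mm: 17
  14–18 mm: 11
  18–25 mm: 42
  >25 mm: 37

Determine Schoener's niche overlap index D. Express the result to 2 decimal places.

Proportions for species 4 (n=185): 64/185=0.3459, 71/185=0.3838, 10/185=0.0541, 40/185=0.2162
Proportions for species 1 (n=107): 17/107=0.1589, 11/107=0.1028, 42/107=0.3925, 37/107=0.3458
Σ|p₁ᵢ − p₂ᵢ| = 0.1870 + 0.2810 + 0.3384 + 0.1296 = 0.9360
D = 1 − ½ × 0.9360 = 1 − 0.46800 = 0.53200

0.53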